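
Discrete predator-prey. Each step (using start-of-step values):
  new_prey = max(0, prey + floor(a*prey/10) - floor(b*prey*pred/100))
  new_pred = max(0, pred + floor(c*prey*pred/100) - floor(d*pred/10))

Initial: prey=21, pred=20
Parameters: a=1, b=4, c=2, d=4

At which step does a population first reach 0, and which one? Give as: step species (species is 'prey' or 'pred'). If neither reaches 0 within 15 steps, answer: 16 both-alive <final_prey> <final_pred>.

Step 1: prey: 21+2-16=7; pred: 20+8-8=20
Step 2: prey: 7+0-5=2; pred: 20+2-8=14
Step 3: prey: 2+0-1=1; pred: 14+0-5=9
Step 4: prey: 1+0-0=1; pred: 9+0-3=6
Step 5: prey: 1+0-0=1; pred: 6+0-2=4
Step 6: prey: 1+0-0=1; pred: 4+0-1=3
Step 7: prey: 1+0-0=1; pred: 3+0-1=2
Step 8: prey: 1+0-0=1; pred: 2+0-0=2
Steps 9-15: state stable at prey=1, pred=2 (no change)
No extinction within 15 steps

Answer: 16 both-alive 1 2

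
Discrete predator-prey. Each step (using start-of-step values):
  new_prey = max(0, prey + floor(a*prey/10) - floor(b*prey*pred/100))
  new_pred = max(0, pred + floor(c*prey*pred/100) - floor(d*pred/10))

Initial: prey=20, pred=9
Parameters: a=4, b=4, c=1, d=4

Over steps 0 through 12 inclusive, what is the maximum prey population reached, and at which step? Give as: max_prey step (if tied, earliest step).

Step 1: prey: 20+8-7=21; pred: 9+1-3=7
Step 2: prey: 21+8-5=24; pred: 7+1-2=6
Step 3: prey: 24+9-5=28; pred: 6+1-2=5
Step 4: prey: 28+11-5=34; pred: 5+1-2=4
Step 5: prey: 34+13-5=42; pred: 4+1-1=4
Step 6: prey: 42+16-6=52; pred: 4+1-1=4
Step 7: prey: 52+20-8=64; pred: 4+2-1=5
Step 8: prey: 64+25-12=77; pred: 5+3-2=6
Step 9: prey: 77+30-18=89; pred: 6+4-2=8
Step 10: prey: 89+35-28=96; pred: 8+7-3=12
Step 11: prey: 96+38-46=88; pred: 12+11-4=19
Step 12: prey: 88+35-66=57; pred: 19+16-7=28
Max prey = 96 at step 10

Answer: 96 10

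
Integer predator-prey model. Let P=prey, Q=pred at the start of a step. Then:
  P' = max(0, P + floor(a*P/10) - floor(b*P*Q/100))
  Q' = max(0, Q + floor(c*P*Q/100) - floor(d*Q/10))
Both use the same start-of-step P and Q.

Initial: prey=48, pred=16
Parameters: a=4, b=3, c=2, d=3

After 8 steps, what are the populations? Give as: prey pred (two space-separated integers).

Step 1: prey: 48+19-23=44; pred: 16+15-4=27
Step 2: prey: 44+17-35=26; pred: 27+23-8=42
Step 3: prey: 26+10-32=4; pred: 42+21-12=51
Step 4: prey: 4+1-6=0; pred: 51+4-15=40
Step 5: prey: 0+0-0=0; pred: 40+0-12=28
Step 6: prey: 0+0-0=0; pred: 28+0-8=20
Step 7: prey: 0+0-0=0; pred: 20+0-6=14
Step 8: prey: 0+0-0=0; pred: 14+0-4=10

Answer: 0 10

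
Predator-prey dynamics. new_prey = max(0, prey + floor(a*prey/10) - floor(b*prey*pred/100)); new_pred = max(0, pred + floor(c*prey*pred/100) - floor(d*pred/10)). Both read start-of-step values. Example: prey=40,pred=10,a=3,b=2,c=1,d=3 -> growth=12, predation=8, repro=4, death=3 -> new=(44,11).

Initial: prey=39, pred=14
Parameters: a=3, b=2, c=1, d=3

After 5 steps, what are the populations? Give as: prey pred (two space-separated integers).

Step 1: prey: 39+11-10=40; pred: 14+5-4=15
Step 2: prey: 40+12-12=40; pred: 15+6-4=17
Step 3: prey: 40+12-13=39; pred: 17+6-5=18
Step 4: prey: 39+11-14=36; pred: 18+7-5=20
Step 5: prey: 36+10-14=32; pred: 20+7-6=21

Answer: 32 21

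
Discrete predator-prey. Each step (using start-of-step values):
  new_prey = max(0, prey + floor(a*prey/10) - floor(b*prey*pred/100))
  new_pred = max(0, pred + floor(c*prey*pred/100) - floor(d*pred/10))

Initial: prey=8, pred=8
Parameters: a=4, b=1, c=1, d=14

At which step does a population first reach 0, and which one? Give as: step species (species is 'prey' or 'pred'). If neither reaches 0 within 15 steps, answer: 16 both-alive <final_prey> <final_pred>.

Answer: 1 pred

Derivation:
Step 1: prey: 8+3-0=11; pred: 8+0-11=0
First extinction: pred at step 1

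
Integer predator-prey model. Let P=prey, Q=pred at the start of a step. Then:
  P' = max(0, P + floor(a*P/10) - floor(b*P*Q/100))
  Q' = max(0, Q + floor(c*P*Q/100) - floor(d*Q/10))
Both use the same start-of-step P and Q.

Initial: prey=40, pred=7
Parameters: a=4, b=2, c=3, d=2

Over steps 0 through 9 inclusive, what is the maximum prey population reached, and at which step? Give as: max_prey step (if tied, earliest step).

Step 1: prey: 40+16-5=51; pred: 7+8-1=14
Step 2: prey: 51+20-14=57; pred: 14+21-2=33
Step 3: prey: 57+22-37=42; pred: 33+56-6=83
Step 4: prey: 42+16-69=0; pred: 83+104-16=171
Step 5: prey: 0+0-0=0; pred: 171+0-34=137
Step 6: prey: 0+0-0=0; pred: 137+0-27=110
Step 7: prey: 0+0-0=0; pred: 110+0-22=88
Step 8: prey: 0+0-0=0; pred: 88+0-17=71
Step 9: prey: 0+0-0=0; pred: 71+0-14=57
Max prey = 57 at step 2

Answer: 57 2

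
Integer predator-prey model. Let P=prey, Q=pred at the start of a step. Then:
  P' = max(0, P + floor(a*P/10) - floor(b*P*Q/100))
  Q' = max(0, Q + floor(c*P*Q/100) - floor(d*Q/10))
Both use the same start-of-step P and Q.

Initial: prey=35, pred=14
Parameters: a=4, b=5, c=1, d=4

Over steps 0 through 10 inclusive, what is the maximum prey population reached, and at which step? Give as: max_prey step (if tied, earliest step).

Step 1: prey: 35+14-24=25; pred: 14+4-5=13
Step 2: prey: 25+10-16=19; pred: 13+3-5=11
Step 3: prey: 19+7-10=16; pred: 11+2-4=9
Step 4: prey: 16+6-7=15; pred: 9+1-3=7
Step 5: prey: 15+6-5=16; pred: 7+1-2=6
Step 6: prey: 16+6-4=18; pred: 6+0-2=4
Step 7: prey: 18+7-3=22; pred: 4+0-1=3
Step 8: prey: 22+8-3=27; pred: 3+0-1=2
Step 9: prey: 27+10-2=35; pred: 2+0-0=2
Step 10: prey: 35+14-3=46; pred: 2+0-0=2
Max prey = 46 at step 10

Answer: 46 10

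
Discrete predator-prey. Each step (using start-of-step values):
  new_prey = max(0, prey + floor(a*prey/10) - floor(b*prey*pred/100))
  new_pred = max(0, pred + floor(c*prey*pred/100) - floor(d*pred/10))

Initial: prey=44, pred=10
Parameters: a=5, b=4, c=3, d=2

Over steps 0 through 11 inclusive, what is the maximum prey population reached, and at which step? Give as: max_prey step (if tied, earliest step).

Answer: 49 1

Derivation:
Step 1: prey: 44+22-17=49; pred: 10+13-2=21
Step 2: prey: 49+24-41=32; pred: 21+30-4=47
Step 3: prey: 32+16-60=0; pred: 47+45-9=83
Step 4: prey: 0+0-0=0; pred: 83+0-16=67
Step 5: prey: 0+0-0=0; pred: 67+0-13=54
Step 6: prey: 0+0-0=0; pred: 54+0-10=44
Step 7: prey: 0+0-0=0; pred: 44+0-8=36
Step 8: prey: 0+0-0=0; pred: 36+0-7=29
Step 9: prey: 0+0-0=0; pred: 29+0-5=24
Step 10: prey: 0+0-0=0; pred: 24+0-4=20
Step 11: prey: 0+0-0=0; pred: 20+0-4=16
Max prey = 49 at step 1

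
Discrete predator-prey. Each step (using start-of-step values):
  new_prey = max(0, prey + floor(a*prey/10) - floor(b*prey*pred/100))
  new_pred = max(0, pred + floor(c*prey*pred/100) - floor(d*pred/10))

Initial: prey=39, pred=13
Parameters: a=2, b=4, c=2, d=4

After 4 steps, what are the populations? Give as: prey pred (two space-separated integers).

Step 1: prey: 39+7-20=26; pred: 13+10-5=18
Step 2: prey: 26+5-18=13; pred: 18+9-7=20
Step 3: prey: 13+2-10=5; pred: 20+5-8=17
Step 4: prey: 5+1-3=3; pred: 17+1-6=12

Answer: 3 12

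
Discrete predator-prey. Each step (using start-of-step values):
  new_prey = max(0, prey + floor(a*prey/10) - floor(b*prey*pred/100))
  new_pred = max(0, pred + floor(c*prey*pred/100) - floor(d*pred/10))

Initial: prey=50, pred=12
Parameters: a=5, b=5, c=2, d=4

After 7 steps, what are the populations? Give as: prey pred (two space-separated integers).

Step 1: prey: 50+25-30=45; pred: 12+12-4=20
Step 2: prey: 45+22-45=22; pred: 20+18-8=30
Step 3: prey: 22+11-33=0; pred: 30+13-12=31
Step 4: prey: 0+0-0=0; pred: 31+0-12=19
Step 5: prey: 0+0-0=0; pred: 19+0-7=12
Step 6: prey: 0+0-0=0; pred: 12+0-4=8
Step 7: prey: 0+0-0=0; pred: 8+0-3=5

Answer: 0 5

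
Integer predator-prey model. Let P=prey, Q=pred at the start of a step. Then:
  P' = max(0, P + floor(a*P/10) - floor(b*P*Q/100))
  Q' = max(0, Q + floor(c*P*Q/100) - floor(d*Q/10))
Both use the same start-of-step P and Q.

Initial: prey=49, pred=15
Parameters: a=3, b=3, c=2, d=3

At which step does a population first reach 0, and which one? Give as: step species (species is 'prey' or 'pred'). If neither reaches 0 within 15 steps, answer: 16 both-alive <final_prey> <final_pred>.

Step 1: prey: 49+14-22=41; pred: 15+14-4=25
Step 2: prey: 41+12-30=23; pred: 25+20-7=38
Step 3: prey: 23+6-26=3; pred: 38+17-11=44
Step 4: prey: 3+0-3=0; pred: 44+2-13=33
First extinction: prey at step 4

Answer: 4 prey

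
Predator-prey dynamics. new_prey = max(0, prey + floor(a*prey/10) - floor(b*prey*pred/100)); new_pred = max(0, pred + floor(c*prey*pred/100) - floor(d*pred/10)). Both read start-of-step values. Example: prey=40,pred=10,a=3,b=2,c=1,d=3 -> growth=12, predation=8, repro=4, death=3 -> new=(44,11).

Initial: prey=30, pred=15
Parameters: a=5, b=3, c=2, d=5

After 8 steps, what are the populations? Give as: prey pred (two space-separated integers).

Step 1: prey: 30+15-13=32; pred: 15+9-7=17
Step 2: prey: 32+16-16=32; pred: 17+10-8=19
Step 3: prey: 32+16-18=30; pred: 19+12-9=22
Step 4: prey: 30+15-19=26; pred: 22+13-11=24
Step 5: prey: 26+13-18=21; pred: 24+12-12=24
Step 6: prey: 21+10-15=16; pred: 24+10-12=22
Step 7: prey: 16+8-10=14; pred: 22+7-11=18
Step 8: prey: 14+7-7=14; pred: 18+5-9=14

Answer: 14 14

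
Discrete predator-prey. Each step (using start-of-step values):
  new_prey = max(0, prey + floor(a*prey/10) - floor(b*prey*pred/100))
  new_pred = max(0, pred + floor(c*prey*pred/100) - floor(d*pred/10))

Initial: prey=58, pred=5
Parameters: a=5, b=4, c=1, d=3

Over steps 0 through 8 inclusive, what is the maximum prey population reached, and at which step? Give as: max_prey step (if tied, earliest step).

Step 1: prey: 58+29-11=76; pred: 5+2-1=6
Step 2: prey: 76+38-18=96; pred: 6+4-1=9
Step 3: prey: 96+48-34=110; pred: 9+8-2=15
Step 4: prey: 110+55-66=99; pred: 15+16-4=27
Step 5: prey: 99+49-106=42; pred: 27+26-8=45
Step 6: prey: 42+21-75=0; pred: 45+18-13=50
Step 7: prey: 0+0-0=0; pred: 50+0-15=35
Step 8: prey: 0+0-0=0; pred: 35+0-10=25
Max prey = 110 at step 3

Answer: 110 3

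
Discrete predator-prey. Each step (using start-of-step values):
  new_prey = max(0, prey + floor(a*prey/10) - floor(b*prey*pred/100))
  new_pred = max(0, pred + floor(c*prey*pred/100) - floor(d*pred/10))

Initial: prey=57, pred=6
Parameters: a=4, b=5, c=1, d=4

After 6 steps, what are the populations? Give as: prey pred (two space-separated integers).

Step 1: prey: 57+22-17=62; pred: 6+3-2=7
Step 2: prey: 62+24-21=65; pred: 7+4-2=9
Step 3: prey: 65+26-29=62; pred: 9+5-3=11
Step 4: prey: 62+24-34=52; pred: 11+6-4=13
Step 5: prey: 52+20-33=39; pred: 13+6-5=14
Step 6: prey: 39+15-27=27; pred: 14+5-5=14

Answer: 27 14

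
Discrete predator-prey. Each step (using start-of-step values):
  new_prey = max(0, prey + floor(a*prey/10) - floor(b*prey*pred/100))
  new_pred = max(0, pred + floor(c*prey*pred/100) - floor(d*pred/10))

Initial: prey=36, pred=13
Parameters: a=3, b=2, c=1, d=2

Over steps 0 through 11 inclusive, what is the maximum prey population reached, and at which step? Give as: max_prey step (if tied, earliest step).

Step 1: prey: 36+10-9=37; pred: 13+4-2=15
Step 2: prey: 37+11-11=37; pred: 15+5-3=17
Step 3: prey: 37+11-12=36; pred: 17+6-3=20
Step 4: prey: 36+10-14=32; pred: 20+7-4=23
Step 5: prey: 32+9-14=27; pred: 23+7-4=26
Step 6: prey: 27+8-14=21; pred: 26+7-5=28
Step 7: prey: 21+6-11=16; pred: 28+5-5=28
Step 8: prey: 16+4-8=12; pred: 28+4-5=27
Step 9: prey: 12+3-6=9; pred: 27+3-5=25
Step 10: prey: 9+2-4=7; pred: 25+2-5=22
Step 11: prey: 7+2-3=6; pred: 22+1-4=19
Max prey = 37 at step 1

Answer: 37 1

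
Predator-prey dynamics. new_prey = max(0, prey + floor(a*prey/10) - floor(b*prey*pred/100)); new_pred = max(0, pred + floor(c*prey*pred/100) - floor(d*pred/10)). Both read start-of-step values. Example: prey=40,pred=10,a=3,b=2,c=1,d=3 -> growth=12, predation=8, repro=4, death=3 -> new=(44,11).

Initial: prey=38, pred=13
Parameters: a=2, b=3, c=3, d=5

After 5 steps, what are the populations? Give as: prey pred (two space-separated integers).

Step 1: prey: 38+7-14=31; pred: 13+14-6=21
Step 2: prey: 31+6-19=18; pred: 21+19-10=30
Step 3: prey: 18+3-16=5; pred: 30+16-15=31
Step 4: prey: 5+1-4=2; pred: 31+4-15=20
Step 5: prey: 2+0-1=1; pred: 20+1-10=11

Answer: 1 11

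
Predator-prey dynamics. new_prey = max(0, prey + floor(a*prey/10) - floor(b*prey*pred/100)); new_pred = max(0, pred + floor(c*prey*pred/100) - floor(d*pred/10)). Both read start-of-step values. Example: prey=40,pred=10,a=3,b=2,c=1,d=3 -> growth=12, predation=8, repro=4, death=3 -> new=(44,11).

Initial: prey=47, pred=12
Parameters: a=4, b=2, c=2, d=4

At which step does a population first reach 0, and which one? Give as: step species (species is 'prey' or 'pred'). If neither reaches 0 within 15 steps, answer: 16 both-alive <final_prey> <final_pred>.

Step 1: prey: 47+18-11=54; pred: 12+11-4=19
Step 2: prey: 54+21-20=55; pred: 19+20-7=32
Step 3: prey: 55+22-35=42; pred: 32+35-12=55
Step 4: prey: 42+16-46=12; pred: 55+46-22=79
Step 5: prey: 12+4-18=0; pred: 79+18-31=66
First extinction: prey at step 5

Answer: 5 prey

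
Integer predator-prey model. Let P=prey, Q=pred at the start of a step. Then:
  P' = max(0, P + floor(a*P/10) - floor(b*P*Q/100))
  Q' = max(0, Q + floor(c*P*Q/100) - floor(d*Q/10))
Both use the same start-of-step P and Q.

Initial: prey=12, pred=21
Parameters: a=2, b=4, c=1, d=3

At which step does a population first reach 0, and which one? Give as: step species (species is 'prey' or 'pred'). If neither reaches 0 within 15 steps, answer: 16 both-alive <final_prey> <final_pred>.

Answer: 16 both-alive 2 3

Derivation:
Step 1: prey: 12+2-10=4; pred: 21+2-6=17
Step 2: prey: 4+0-2=2; pred: 17+0-5=12
Step 3: prey: 2+0-0=2; pred: 12+0-3=9
Step 4: prey: 2+0-0=2; pred: 9+0-2=7
Step 5: prey: 2+0-0=2; pred: 7+0-2=5
Step 6: prey: 2+0-0=2; pred: 5+0-1=4
Step 7: prey: 2+0-0=2; pred: 4+0-1=3
Step 8: prey: 2+0-0=2; pred: 3+0-0=3
Steps 9-15: state stable at prey=2, pred=3 (no change)
No extinction within 15 steps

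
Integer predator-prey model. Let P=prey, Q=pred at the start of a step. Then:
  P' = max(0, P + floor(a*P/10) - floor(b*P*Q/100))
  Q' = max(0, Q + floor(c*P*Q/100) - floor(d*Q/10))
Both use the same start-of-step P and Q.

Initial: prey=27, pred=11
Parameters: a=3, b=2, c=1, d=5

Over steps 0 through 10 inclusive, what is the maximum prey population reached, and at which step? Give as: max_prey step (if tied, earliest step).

Answer: 121 10

Derivation:
Step 1: prey: 27+8-5=30; pred: 11+2-5=8
Step 2: prey: 30+9-4=35; pred: 8+2-4=6
Step 3: prey: 35+10-4=41; pred: 6+2-3=5
Step 4: prey: 41+12-4=49; pred: 5+2-2=5
Step 5: prey: 49+14-4=59; pred: 5+2-2=5
Step 6: prey: 59+17-5=71; pred: 5+2-2=5
Step 7: prey: 71+21-7=85; pred: 5+3-2=6
Step 8: prey: 85+25-10=100; pred: 6+5-3=8
Step 9: prey: 100+30-16=114; pred: 8+8-4=12
Step 10: prey: 114+34-27=121; pred: 12+13-6=19
Max prey = 121 at step 10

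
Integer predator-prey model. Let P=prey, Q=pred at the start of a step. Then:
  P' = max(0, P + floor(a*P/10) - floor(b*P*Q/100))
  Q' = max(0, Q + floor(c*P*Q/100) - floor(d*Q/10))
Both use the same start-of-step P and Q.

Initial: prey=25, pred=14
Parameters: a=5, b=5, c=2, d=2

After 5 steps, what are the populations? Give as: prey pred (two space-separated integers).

Step 1: prey: 25+12-17=20; pred: 14+7-2=19
Step 2: prey: 20+10-19=11; pred: 19+7-3=23
Step 3: prey: 11+5-12=4; pred: 23+5-4=24
Step 4: prey: 4+2-4=2; pred: 24+1-4=21
Step 5: prey: 2+1-2=1; pred: 21+0-4=17

Answer: 1 17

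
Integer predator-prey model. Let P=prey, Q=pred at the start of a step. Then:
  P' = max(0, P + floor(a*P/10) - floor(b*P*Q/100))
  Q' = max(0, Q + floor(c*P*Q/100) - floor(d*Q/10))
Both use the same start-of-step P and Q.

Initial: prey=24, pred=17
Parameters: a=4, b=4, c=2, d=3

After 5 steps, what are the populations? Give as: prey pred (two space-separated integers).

Answer: 3 12

Derivation:
Step 1: prey: 24+9-16=17; pred: 17+8-5=20
Step 2: prey: 17+6-13=10; pred: 20+6-6=20
Step 3: prey: 10+4-8=6; pred: 20+4-6=18
Step 4: prey: 6+2-4=4; pred: 18+2-5=15
Step 5: prey: 4+1-2=3; pred: 15+1-4=12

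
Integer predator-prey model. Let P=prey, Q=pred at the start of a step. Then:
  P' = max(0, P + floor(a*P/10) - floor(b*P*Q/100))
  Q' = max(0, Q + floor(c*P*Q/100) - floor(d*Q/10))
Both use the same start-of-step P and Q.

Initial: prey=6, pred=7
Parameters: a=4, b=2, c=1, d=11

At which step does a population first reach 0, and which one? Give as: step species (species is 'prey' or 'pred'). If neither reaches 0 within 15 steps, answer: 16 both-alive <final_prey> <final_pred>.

Step 1: prey: 6+2-0=8; pred: 7+0-7=0
First extinction: pred at step 1

Answer: 1 pred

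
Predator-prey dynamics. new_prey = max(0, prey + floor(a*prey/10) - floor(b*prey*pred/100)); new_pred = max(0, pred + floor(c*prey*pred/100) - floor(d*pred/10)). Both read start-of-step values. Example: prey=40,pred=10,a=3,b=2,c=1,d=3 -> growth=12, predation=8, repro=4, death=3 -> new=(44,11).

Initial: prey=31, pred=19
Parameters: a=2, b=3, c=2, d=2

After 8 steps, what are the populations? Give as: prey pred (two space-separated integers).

Answer: 1 12

Derivation:
Step 1: prey: 31+6-17=20; pred: 19+11-3=27
Step 2: prey: 20+4-16=8; pred: 27+10-5=32
Step 3: prey: 8+1-7=2; pred: 32+5-6=31
Step 4: prey: 2+0-1=1; pred: 31+1-6=26
Step 5: prey: 1+0-0=1; pred: 26+0-5=21
Step 6: prey: 1+0-0=1; pred: 21+0-4=17
Step 7: prey: 1+0-0=1; pred: 17+0-3=14
Step 8: prey: 1+0-0=1; pred: 14+0-2=12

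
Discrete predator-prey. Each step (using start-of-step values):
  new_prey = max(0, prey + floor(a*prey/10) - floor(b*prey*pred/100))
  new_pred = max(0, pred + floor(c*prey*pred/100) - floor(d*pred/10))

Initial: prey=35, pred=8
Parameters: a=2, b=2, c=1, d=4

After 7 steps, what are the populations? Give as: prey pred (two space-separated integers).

Answer: 50 8

Derivation:
Step 1: prey: 35+7-5=37; pred: 8+2-3=7
Step 2: prey: 37+7-5=39; pred: 7+2-2=7
Step 3: prey: 39+7-5=41; pred: 7+2-2=7
Step 4: prey: 41+8-5=44; pred: 7+2-2=7
Step 5: prey: 44+8-6=46; pred: 7+3-2=8
Step 6: prey: 46+9-7=48; pred: 8+3-3=8
Step 7: prey: 48+9-7=50; pred: 8+3-3=8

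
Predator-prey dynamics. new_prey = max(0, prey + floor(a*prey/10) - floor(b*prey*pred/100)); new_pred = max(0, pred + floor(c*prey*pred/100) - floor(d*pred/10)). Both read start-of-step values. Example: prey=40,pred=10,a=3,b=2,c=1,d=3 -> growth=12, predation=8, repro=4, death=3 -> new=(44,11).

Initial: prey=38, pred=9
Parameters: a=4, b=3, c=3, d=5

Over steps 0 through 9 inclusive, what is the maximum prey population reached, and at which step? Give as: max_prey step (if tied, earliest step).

Answer: 43 1

Derivation:
Step 1: prey: 38+15-10=43; pred: 9+10-4=15
Step 2: prey: 43+17-19=41; pred: 15+19-7=27
Step 3: prey: 41+16-33=24; pred: 27+33-13=47
Step 4: prey: 24+9-33=0; pred: 47+33-23=57
Step 5: prey: 0+0-0=0; pred: 57+0-28=29
Step 6: prey: 0+0-0=0; pred: 29+0-14=15
Step 7: prey: 0+0-0=0; pred: 15+0-7=8
Step 8: prey: 0+0-0=0; pred: 8+0-4=4
Step 9: prey: 0+0-0=0; pred: 4+0-2=2
Max prey = 43 at step 1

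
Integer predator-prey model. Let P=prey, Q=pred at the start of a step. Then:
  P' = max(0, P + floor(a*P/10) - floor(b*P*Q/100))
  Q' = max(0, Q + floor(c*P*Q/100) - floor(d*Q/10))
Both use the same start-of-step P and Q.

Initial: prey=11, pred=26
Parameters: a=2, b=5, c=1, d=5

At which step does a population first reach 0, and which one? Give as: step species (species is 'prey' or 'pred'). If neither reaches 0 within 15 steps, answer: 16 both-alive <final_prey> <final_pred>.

Step 1: prey: 11+2-14=0; pred: 26+2-13=15
First extinction: prey at step 1

Answer: 1 prey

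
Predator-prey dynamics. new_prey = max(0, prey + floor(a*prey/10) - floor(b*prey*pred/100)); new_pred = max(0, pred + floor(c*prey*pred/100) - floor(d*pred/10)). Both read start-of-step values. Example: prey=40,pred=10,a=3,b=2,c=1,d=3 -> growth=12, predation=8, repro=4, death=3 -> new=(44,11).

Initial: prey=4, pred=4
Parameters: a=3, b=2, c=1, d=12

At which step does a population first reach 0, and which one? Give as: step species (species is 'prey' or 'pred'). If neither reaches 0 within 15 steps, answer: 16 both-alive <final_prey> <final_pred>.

Answer: 1 pred

Derivation:
Step 1: prey: 4+1-0=5; pred: 4+0-4=0
First extinction: pred at step 1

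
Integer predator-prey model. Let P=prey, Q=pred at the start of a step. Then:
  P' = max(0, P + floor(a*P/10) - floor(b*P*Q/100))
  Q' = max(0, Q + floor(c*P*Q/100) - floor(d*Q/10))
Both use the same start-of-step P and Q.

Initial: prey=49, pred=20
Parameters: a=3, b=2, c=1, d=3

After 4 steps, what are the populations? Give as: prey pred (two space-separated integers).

Answer: 21 28

Derivation:
Step 1: prey: 49+14-19=44; pred: 20+9-6=23
Step 2: prey: 44+13-20=37; pred: 23+10-6=27
Step 3: prey: 37+11-19=29; pred: 27+9-8=28
Step 4: prey: 29+8-16=21; pred: 28+8-8=28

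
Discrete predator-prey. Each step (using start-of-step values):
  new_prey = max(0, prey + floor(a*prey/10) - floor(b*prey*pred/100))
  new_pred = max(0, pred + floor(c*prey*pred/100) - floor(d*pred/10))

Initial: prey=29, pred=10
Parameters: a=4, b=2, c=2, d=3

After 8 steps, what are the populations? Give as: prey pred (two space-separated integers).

Step 1: prey: 29+11-5=35; pred: 10+5-3=12
Step 2: prey: 35+14-8=41; pred: 12+8-3=17
Step 3: prey: 41+16-13=44; pred: 17+13-5=25
Step 4: prey: 44+17-22=39; pred: 25+22-7=40
Step 5: prey: 39+15-31=23; pred: 40+31-12=59
Step 6: prey: 23+9-27=5; pred: 59+27-17=69
Step 7: prey: 5+2-6=1; pred: 69+6-20=55
Step 8: prey: 1+0-1=0; pred: 55+1-16=40

Answer: 0 40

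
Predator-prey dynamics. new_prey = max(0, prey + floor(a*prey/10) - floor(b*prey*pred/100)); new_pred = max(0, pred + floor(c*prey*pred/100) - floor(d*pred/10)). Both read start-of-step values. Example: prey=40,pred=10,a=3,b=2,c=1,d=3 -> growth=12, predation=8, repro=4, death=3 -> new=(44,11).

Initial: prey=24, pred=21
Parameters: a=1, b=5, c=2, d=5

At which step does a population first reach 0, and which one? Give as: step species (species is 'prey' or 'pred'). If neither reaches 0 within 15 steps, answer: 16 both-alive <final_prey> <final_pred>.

Step 1: prey: 24+2-25=1; pred: 21+10-10=21
Step 2: prey: 1+0-1=0; pred: 21+0-10=11
First extinction: prey at step 2

Answer: 2 prey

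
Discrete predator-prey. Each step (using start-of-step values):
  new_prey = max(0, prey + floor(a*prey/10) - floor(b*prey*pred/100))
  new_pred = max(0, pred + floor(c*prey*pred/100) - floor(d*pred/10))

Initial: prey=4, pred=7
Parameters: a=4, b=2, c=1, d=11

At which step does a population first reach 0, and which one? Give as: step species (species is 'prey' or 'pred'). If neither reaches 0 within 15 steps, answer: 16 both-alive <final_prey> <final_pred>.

Step 1: prey: 4+1-0=5; pred: 7+0-7=0
First extinction: pred at step 1

Answer: 1 pred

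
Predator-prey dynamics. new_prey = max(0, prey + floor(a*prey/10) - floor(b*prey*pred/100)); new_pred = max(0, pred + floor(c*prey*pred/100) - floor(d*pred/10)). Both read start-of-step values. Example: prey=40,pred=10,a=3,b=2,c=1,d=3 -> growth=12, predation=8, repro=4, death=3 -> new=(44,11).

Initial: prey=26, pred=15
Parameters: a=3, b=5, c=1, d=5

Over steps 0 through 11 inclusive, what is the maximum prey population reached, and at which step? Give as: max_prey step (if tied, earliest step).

Step 1: prey: 26+7-19=14; pred: 15+3-7=11
Step 2: prey: 14+4-7=11; pred: 11+1-5=7
Step 3: prey: 11+3-3=11; pred: 7+0-3=4
Step 4: prey: 11+3-2=12; pred: 4+0-2=2
Step 5: prey: 12+3-1=14; pred: 2+0-1=1
Step 6: prey: 14+4-0=18; pred: 1+0-0=1
Step 7: prey: 18+5-0=23; pred: 1+0-0=1
Step 8: prey: 23+6-1=28; pred: 1+0-0=1
Step 9: prey: 28+8-1=35; pred: 1+0-0=1
Step 10: prey: 35+10-1=44; pred: 1+0-0=1
Step 11: prey: 44+13-2=55; pred: 1+0-0=1
Max prey = 55 at step 11

Answer: 55 11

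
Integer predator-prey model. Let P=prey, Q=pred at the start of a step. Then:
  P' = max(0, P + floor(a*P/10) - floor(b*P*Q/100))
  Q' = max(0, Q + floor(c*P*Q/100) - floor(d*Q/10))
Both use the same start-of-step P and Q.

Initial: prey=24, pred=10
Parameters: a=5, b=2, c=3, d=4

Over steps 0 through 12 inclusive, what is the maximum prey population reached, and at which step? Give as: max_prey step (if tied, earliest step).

Step 1: prey: 24+12-4=32; pred: 10+7-4=13
Step 2: prey: 32+16-8=40; pred: 13+12-5=20
Step 3: prey: 40+20-16=44; pred: 20+24-8=36
Step 4: prey: 44+22-31=35; pred: 36+47-14=69
Step 5: prey: 35+17-48=4; pred: 69+72-27=114
Step 6: prey: 4+2-9=0; pred: 114+13-45=82
Step 7: prey: 0+0-0=0; pred: 82+0-32=50
Step 8: prey: 0+0-0=0; pred: 50+0-20=30
Step 9: prey: 0+0-0=0; pred: 30+0-12=18
Step 10: prey: 0+0-0=0; pred: 18+0-7=11
Step 11: prey: 0+0-0=0; pred: 11+0-4=7
Step 12: prey: 0+0-0=0; pred: 7+0-2=5
Max prey = 44 at step 3

Answer: 44 3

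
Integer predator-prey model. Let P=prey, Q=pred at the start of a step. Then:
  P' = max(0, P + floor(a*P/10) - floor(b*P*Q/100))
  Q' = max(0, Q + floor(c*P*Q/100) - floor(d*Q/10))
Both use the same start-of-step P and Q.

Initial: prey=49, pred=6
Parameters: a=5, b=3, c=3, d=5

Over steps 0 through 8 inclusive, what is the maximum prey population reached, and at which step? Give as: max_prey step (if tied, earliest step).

Step 1: prey: 49+24-8=65; pred: 6+8-3=11
Step 2: prey: 65+32-21=76; pred: 11+21-5=27
Step 3: prey: 76+38-61=53; pred: 27+61-13=75
Step 4: prey: 53+26-119=0; pred: 75+119-37=157
Step 5: prey: 0+0-0=0; pred: 157+0-78=79
Step 6: prey: 0+0-0=0; pred: 79+0-39=40
Step 7: prey: 0+0-0=0; pred: 40+0-20=20
Step 8: prey: 0+0-0=0; pred: 20+0-10=10
Max prey = 76 at step 2

Answer: 76 2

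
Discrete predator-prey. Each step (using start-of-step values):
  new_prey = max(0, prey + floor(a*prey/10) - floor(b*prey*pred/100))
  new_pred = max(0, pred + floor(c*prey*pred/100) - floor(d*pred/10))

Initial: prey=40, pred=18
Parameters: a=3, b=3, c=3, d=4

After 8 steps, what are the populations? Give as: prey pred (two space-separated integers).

Step 1: prey: 40+12-21=31; pred: 18+21-7=32
Step 2: prey: 31+9-29=11; pred: 32+29-12=49
Step 3: prey: 11+3-16=0; pred: 49+16-19=46
Step 4: prey: 0+0-0=0; pred: 46+0-18=28
Step 5: prey: 0+0-0=0; pred: 28+0-11=17
Step 6: prey: 0+0-0=0; pred: 17+0-6=11
Step 7: prey: 0+0-0=0; pred: 11+0-4=7
Step 8: prey: 0+0-0=0; pred: 7+0-2=5

Answer: 0 5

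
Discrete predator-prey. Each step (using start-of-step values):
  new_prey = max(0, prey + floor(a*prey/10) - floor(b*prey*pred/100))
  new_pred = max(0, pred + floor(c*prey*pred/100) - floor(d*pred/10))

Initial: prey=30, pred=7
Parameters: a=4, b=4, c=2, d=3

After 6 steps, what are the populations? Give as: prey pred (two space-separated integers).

Step 1: prey: 30+12-8=34; pred: 7+4-2=9
Step 2: prey: 34+13-12=35; pred: 9+6-2=13
Step 3: prey: 35+14-18=31; pred: 13+9-3=19
Step 4: prey: 31+12-23=20; pred: 19+11-5=25
Step 5: prey: 20+8-20=8; pred: 25+10-7=28
Step 6: prey: 8+3-8=3; pred: 28+4-8=24

Answer: 3 24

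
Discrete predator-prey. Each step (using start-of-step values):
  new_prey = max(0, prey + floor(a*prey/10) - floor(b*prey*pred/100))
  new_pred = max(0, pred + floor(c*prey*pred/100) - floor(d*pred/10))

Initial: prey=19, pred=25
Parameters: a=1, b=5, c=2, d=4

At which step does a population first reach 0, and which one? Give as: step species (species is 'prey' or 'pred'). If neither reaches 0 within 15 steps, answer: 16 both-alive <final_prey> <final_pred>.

Step 1: prey: 19+1-23=0; pred: 25+9-10=24
First extinction: prey at step 1

Answer: 1 prey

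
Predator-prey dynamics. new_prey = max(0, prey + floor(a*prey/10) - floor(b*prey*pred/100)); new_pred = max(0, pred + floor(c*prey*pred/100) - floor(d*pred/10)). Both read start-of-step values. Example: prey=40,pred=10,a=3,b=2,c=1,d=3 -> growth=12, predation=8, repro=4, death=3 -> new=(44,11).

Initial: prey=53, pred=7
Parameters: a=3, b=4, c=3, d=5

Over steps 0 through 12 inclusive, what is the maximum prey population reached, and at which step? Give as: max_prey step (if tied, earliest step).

Answer: 54 1

Derivation:
Step 1: prey: 53+15-14=54; pred: 7+11-3=15
Step 2: prey: 54+16-32=38; pred: 15+24-7=32
Step 3: prey: 38+11-48=1; pred: 32+36-16=52
Step 4: prey: 1+0-2=0; pred: 52+1-26=27
Step 5: prey: 0+0-0=0; pred: 27+0-13=14
Step 6: prey: 0+0-0=0; pred: 14+0-7=7
Step 7: prey: 0+0-0=0; pred: 7+0-3=4
Step 8: prey: 0+0-0=0; pred: 4+0-2=2
Step 9: prey: 0+0-0=0; pred: 2+0-1=1
Step 10: prey: 0+0-0=0; pred: 1+0-0=1
Step 11: prey: 0+0-0=0; pred: 1+0-0=1
Step 12: prey: 0+0-0=0; pred: 1+0-0=1
Max prey = 54 at step 1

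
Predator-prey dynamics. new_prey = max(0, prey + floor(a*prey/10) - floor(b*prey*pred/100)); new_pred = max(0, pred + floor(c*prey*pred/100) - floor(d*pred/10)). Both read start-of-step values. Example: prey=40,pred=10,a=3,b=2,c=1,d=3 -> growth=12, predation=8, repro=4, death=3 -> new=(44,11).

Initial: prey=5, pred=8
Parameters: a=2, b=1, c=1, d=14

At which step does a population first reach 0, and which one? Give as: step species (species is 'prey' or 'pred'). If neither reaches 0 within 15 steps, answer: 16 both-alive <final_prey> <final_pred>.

Answer: 1 pred

Derivation:
Step 1: prey: 5+1-0=6; pred: 8+0-11=0
First extinction: pred at step 1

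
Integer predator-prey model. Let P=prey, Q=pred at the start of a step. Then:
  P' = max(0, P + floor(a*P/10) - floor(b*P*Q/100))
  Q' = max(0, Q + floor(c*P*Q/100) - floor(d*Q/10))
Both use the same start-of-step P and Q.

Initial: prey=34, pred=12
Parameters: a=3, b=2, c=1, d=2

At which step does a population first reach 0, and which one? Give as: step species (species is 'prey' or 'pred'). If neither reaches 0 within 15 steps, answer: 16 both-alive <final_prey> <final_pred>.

Answer: 16 both-alive 8 12

Derivation:
Step 1: prey: 34+10-8=36; pred: 12+4-2=14
Step 2: prey: 36+10-10=36; pred: 14+5-2=17
Step 3: prey: 36+10-12=34; pred: 17+6-3=20
Step 4: prey: 34+10-13=31; pred: 20+6-4=22
Step 5: prey: 31+9-13=27; pred: 22+6-4=24
Step 6: prey: 27+8-12=23; pred: 24+6-4=26
Step 7: prey: 23+6-11=18; pred: 26+5-5=26
Step 8: prey: 18+5-9=14; pred: 26+4-5=25
Step 9: prey: 14+4-7=11; pred: 25+3-5=23
Step 10: prey: 11+3-5=9; pred: 23+2-4=21
Step 11: prey: 9+2-3=8; pred: 21+1-4=18
Step 12: prey: 8+2-2=8; pred: 18+1-3=16
Step 13: prey: 8+2-2=8; pred: 16+1-3=14
Step 14: prey: 8+2-2=8; pred: 14+1-2=13
Step 15: prey: 8+2-2=8; pred: 13+1-2=12
No extinction within 15 steps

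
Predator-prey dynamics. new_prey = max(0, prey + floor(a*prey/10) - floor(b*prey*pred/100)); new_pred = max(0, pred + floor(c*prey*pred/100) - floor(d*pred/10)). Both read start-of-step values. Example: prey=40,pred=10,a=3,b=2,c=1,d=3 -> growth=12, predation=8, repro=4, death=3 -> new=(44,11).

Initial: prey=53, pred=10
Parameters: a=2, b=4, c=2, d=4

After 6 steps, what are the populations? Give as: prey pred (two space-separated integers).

Answer: 1 7

Derivation:
Step 1: prey: 53+10-21=42; pred: 10+10-4=16
Step 2: prey: 42+8-26=24; pred: 16+13-6=23
Step 3: prey: 24+4-22=6; pred: 23+11-9=25
Step 4: prey: 6+1-6=1; pred: 25+3-10=18
Step 5: prey: 1+0-0=1; pred: 18+0-7=11
Step 6: prey: 1+0-0=1; pred: 11+0-4=7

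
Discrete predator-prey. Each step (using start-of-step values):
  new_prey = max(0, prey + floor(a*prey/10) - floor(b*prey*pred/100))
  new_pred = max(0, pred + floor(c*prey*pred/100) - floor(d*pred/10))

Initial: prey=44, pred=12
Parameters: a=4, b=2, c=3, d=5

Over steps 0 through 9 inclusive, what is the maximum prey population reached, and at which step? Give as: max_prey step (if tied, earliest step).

Step 1: prey: 44+17-10=51; pred: 12+15-6=21
Step 2: prey: 51+20-21=50; pred: 21+32-10=43
Step 3: prey: 50+20-43=27; pred: 43+64-21=86
Step 4: prey: 27+10-46=0; pred: 86+69-43=112
Step 5: prey: 0+0-0=0; pred: 112+0-56=56
Step 6: prey: 0+0-0=0; pred: 56+0-28=28
Step 7: prey: 0+0-0=0; pred: 28+0-14=14
Step 8: prey: 0+0-0=0; pred: 14+0-7=7
Step 9: prey: 0+0-0=0; pred: 7+0-3=4
Max prey = 51 at step 1

Answer: 51 1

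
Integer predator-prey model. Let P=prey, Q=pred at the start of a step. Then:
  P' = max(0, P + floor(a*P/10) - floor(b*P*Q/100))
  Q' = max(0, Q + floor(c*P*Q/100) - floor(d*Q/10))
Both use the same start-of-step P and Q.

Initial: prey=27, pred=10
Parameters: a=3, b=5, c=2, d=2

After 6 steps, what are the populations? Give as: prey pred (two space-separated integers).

Answer: 1 12

Derivation:
Step 1: prey: 27+8-13=22; pred: 10+5-2=13
Step 2: prey: 22+6-14=14; pred: 13+5-2=16
Step 3: prey: 14+4-11=7; pred: 16+4-3=17
Step 4: prey: 7+2-5=4; pred: 17+2-3=16
Step 5: prey: 4+1-3=2; pred: 16+1-3=14
Step 6: prey: 2+0-1=1; pred: 14+0-2=12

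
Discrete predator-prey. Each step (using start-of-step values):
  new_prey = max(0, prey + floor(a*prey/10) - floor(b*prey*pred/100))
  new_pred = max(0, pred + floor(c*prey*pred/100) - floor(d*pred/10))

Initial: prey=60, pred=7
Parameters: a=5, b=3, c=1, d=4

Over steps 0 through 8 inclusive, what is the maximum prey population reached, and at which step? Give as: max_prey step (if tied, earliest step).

Step 1: prey: 60+30-12=78; pred: 7+4-2=9
Step 2: prey: 78+39-21=96; pred: 9+7-3=13
Step 3: prey: 96+48-37=107; pred: 13+12-5=20
Step 4: prey: 107+53-64=96; pred: 20+21-8=33
Step 5: prey: 96+48-95=49; pred: 33+31-13=51
Step 6: prey: 49+24-74=0; pred: 51+24-20=55
Step 7: prey: 0+0-0=0; pred: 55+0-22=33
Step 8: prey: 0+0-0=0; pred: 33+0-13=20
Max prey = 107 at step 3

Answer: 107 3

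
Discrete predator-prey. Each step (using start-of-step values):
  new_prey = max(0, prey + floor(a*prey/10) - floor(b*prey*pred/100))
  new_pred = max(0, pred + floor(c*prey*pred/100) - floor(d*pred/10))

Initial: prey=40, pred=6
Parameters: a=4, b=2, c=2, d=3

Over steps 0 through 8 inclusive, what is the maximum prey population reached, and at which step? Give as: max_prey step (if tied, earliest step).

Step 1: prey: 40+16-4=52; pred: 6+4-1=9
Step 2: prey: 52+20-9=63; pred: 9+9-2=16
Step 3: prey: 63+25-20=68; pred: 16+20-4=32
Step 4: prey: 68+27-43=52; pred: 32+43-9=66
Step 5: prey: 52+20-68=4; pred: 66+68-19=115
Step 6: prey: 4+1-9=0; pred: 115+9-34=90
Step 7: prey: 0+0-0=0; pred: 90+0-27=63
Step 8: prey: 0+0-0=0; pred: 63+0-18=45
Max prey = 68 at step 3

Answer: 68 3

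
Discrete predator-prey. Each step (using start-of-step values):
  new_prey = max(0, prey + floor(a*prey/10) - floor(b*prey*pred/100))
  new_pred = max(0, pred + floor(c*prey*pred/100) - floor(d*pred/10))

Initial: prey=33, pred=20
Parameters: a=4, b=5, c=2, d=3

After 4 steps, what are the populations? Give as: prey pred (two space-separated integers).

Step 1: prey: 33+13-33=13; pred: 20+13-6=27
Step 2: prey: 13+5-17=1; pred: 27+7-8=26
Step 3: prey: 1+0-1=0; pred: 26+0-7=19
Step 4: prey: 0+0-0=0; pred: 19+0-5=14

Answer: 0 14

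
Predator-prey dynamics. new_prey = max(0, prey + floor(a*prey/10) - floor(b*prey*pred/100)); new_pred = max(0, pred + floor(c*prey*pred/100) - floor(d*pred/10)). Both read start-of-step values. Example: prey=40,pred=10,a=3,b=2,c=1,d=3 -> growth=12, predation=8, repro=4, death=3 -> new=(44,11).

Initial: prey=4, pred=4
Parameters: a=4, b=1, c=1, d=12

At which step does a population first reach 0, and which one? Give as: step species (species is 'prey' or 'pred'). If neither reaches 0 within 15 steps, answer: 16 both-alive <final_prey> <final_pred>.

Answer: 1 pred

Derivation:
Step 1: prey: 4+1-0=5; pred: 4+0-4=0
First extinction: pred at step 1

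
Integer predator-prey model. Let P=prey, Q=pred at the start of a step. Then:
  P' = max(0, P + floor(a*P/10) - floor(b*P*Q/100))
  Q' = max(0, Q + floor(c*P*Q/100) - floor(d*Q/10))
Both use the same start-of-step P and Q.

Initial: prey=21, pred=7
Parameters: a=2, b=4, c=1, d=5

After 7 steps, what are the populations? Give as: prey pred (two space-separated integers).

Step 1: prey: 21+4-5=20; pred: 7+1-3=5
Step 2: prey: 20+4-4=20; pred: 5+1-2=4
Step 3: prey: 20+4-3=21; pred: 4+0-2=2
Step 4: prey: 21+4-1=24; pred: 2+0-1=1
Step 5: prey: 24+4-0=28; pred: 1+0-0=1
Step 6: prey: 28+5-1=32; pred: 1+0-0=1
Step 7: prey: 32+6-1=37; pred: 1+0-0=1

Answer: 37 1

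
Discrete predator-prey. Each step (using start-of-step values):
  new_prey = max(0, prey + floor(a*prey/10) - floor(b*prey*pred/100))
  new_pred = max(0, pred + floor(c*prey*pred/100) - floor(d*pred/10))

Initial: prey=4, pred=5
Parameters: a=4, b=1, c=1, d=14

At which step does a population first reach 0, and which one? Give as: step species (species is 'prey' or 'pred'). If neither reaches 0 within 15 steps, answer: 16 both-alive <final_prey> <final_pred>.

Answer: 1 pred

Derivation:
Step 1: prey: 4+1-0=5; pred: 5+0-7=0
First extinction: pred at step 1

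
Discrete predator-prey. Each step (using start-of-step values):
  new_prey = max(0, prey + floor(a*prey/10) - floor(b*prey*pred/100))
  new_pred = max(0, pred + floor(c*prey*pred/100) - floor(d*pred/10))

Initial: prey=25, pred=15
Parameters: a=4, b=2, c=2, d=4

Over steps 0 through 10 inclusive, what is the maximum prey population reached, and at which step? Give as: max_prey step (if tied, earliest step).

Step 1: prey: 25+10-7=28; pred: 15+7-6=16
Step 2: prey: 28+11-8=31; pred: 16+8-6=18
Step 3: prey: 31+12-11=32; pred: 18+11-7=22
Step 4: prey: 32+12-14=30; pred: 22+14-8=28
Step 5: prey: 30+12-16=26; pred: 28+16-11=33
Step 6: prey: 26+10-17=19; pred: 33+17-13=37
Step 7: prey: 19+7-14=12; pred: 37+14-14=37
Step 8: prey: 12+4-8=8; pred: 37+8-14=31
Step 9: prey: 8+3-4=7; pred: 31+4-12=23
Step 10: prey: 7+2-3=6; pred: 23+3-9=17
Max prey = 32 at step 3

Answer: 32 3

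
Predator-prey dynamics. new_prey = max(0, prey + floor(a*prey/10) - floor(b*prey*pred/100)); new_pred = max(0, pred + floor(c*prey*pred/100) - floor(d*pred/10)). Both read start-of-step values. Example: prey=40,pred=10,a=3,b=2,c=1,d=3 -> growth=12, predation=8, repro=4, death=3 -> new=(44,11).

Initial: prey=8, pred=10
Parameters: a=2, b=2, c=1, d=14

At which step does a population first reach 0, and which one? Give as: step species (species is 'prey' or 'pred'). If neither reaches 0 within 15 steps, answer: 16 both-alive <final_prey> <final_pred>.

Step 1: prey: 8+1-1=8; pred: 10+0-14=0
First extinction: pred at step 1

Answer: 1 pred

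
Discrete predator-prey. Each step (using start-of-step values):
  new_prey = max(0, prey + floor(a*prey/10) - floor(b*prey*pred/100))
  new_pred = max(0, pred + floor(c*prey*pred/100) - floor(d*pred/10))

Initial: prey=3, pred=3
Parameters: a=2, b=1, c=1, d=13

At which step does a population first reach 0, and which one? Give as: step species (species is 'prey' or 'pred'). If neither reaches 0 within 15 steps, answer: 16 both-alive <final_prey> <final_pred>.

Step 1: prey: 3+0-0=3; pred: 3+0-3=0
First extinction: pred at step 1

Answer: 1 pred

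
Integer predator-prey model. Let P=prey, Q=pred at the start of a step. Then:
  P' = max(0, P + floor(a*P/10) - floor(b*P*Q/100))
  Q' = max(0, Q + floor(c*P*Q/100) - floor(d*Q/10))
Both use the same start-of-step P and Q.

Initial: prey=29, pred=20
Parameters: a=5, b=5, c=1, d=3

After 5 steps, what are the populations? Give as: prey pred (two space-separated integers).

Answer: 6 7

Derivation:
Step 1: prey: 29+14-29=14; pred: 20+5-6=19
Step 2: prey: 14+7-13=8; pred: 19+2-5=16
Step 3: prey: 8+4-6=6; pred: 16+1-4=13
Step 4: prey: 6+3-3=6; pred: 13+0-3=10
Step 5: prey: 6+3-3=6; pred: 10+0-3=7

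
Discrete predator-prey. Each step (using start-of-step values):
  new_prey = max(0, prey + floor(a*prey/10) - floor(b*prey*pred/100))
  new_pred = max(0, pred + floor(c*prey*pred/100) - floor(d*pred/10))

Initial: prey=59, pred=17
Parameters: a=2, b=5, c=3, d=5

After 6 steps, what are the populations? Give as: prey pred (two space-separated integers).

Answer: 0 3

Derivation:
Step 1: prey: 59+11-50=20; pred: 17+30-8=39
Step 2: prey: 20+4-39=0; pred: 39+23-19=43
Step 3: prey: 0+0-0=0; pred: 43+0-21=22
Step 4: prey: 0+0-0=0; pred: 22+0-11=11
Step 5: prey: 0+0-0=0; pred: 11+0-5=6
Step 6: prey: 0+0-0=0; pred: 6+0-3=3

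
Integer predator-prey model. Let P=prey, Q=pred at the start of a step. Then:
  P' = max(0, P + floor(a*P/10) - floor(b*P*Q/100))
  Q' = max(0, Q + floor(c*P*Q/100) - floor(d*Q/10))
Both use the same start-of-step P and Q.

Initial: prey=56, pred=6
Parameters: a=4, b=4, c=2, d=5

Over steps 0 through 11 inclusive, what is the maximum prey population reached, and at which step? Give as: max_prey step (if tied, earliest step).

Answer: 68 2

Derivation:
Step 1: prey: 56+22-13=65; pred: 6+6-3=9
Step 2: prey: 65+26-23=68; pred: 9+11-4=16
Step 3: prey: 68+27-43=52; pred: 16+21-8=29
Step 4: prey: 52+20-60=12; pred: 29+30-14=45
Step 5: prey: 12+4-21=0; pred: 45+10-22=33
Step 6: prey: 0+0-0=0; pred: 33+0-16=17
Step 7: prey: 0+0-0=0; pred: 17+0-8=9
Step 8: prey: 0+0-0=0; pred: 9+0-4=5
Step 9: prey: 0+0-0=0; pred: 5+0-2=3
Step 10: prey: 0+0-0=0; pred: 3+0-1=2
Step 11: prey: 0+0-0=0; pred: 2+0-1=1
Max prey = 68 at step 2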